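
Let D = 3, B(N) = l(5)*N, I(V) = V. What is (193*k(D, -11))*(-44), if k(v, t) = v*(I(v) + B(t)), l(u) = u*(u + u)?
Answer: 13935372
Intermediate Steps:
l(u) = 2*u**2 (l(u) = u*(2*u) = 2*u**2)
B(N) = 50*N (B(N) = (2*5**2)*N = (2*25)*N = 50*N)
k(v, t) = v*(v + 50*t)
(193*k(D, -11))*(-44) = (193*(3*(3 + 50*(-11))))*(-44) = (193*(3*(3 - 550)))*(-44) = (193*(3*(-547)))*(-44) = (193*(-1641))*(-44) = -316713*(-44) = 13935372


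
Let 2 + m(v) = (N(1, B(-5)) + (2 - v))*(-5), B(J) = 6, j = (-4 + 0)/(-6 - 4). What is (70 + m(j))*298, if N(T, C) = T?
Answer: 16390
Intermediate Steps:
j = ⅖ (j = -4/(-10) = -4*(-⅒) = ⅖ ≈ 0.40000)
m(v) = -17 + 5*v (m(v) = -2 + (1 + (2 - v))*(-5) = -2 + (3 - v)*(-5) = -2 + (-15 + 5*v) = -17 + 5*v)
(70 + m(j))*298 = (70 + (-17 + 5*(⅖)))*298 = (70 + (-17 + 2))*298 = (70 - 15)*298 = 55*298 = 16390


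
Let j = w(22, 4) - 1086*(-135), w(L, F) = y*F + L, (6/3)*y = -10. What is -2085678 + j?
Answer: -1939066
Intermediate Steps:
y = -5 (y = (½)*(-10) = -5)
w(L, F) = L - 5*F (w(L, F) = -5*F + L = L - 5*F)
j = 146612 (j = (22 - 5*4) - 1086*(-135) = (22 - 20) + 146610 = 2 + 146610 = 146612)
-2085678 + j = -2085678 + 146612 = -1939066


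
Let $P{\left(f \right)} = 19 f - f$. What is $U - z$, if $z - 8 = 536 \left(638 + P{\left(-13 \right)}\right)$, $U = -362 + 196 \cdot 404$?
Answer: $-137730$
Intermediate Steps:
$U = 78822$ ($U = -362 + 79184 = 78822$)
$P{\left(f \right)} = 18 f$
$z = 216552$ ($z = 8 + 536 \left(638 + 18 \left(-13\right)\right) = 8 + 536 \left(638 - 234\right) = 8 + 536 \cdot 404 = 8 + 216544 = 216552$)
$U - z = 78822 - 216552 = -137730$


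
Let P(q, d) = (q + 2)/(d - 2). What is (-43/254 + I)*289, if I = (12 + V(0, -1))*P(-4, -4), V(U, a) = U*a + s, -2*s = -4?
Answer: 990403/762 ≈ 1299.7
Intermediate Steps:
s = 2 (s = -½*(-4) = 2)
P(q, d) = (2 + q)/(-2 + d)
V(U, a) = 2 + U*a (V(U, a) = U*a + 2 = 2 + U*a)
I = 14/3 (I = (12 + (2 + 0*(-1)))*((2 - 4)/(-2 - 4)) = (12 + (2 + 0))*(-2/(-6)) = (12 + 2)*(-⅙*(-2)) = 14*(⅓) = 14/3 ≈ 4.6667)
(-43/254 + I)*289 = (-43/254 + 14/3)*289 = (3427/762)*289 = 990403/762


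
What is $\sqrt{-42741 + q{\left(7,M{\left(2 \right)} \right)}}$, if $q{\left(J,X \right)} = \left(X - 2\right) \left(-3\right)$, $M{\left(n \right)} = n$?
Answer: $3 i \sqrt{4749} \approx 206.74 i$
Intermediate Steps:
$q{\left(J,X \right)} = 6 - 3 X$ ($q{\left(J,X \right)} = \left(-2 + X\right) \left(-3\right) = 6 - 3 X$)
$\sqrt{-42741 + q{\left(7,M{\left(2 \right)} \right)}} = \sqrt{-42741 + \left(6 - 6\right)} = \sqrt{-42741 + 0} = \sqrt{-42741} = 3 i \sqrt{4749}$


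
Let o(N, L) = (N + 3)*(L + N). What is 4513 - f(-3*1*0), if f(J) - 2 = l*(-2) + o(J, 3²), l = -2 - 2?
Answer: 4476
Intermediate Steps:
o(N, L) = (3 + N)*(L + N)
l = -4
f(J) = 37 + J² + 12*J (f(J) = 2 + (-4*(-2) + (J² + 3*3² + 3*J + 3²*J)) = 2 + (8 + (J² + 3*9 + 3*J + 9*J)) = 2 + (8 + (J² + 27 + 3*J + 9*J)) = 2 + (8 + (27 + J² + 12*J)) = 2 + (35 + J² + 12*J) = 37 + J² + 12*J)
4513 - f(-3*1*0) = 4513 - (37 + (-3*1*0)² + 12*(-3*1*0)) = 4513 - (37 + (-3*0)² + 12*(-3*0)) = 4513 - (37 + 0² + 12*0) = 4513 - (37 + 0 + 0) = 4513 - 1*37 = 4513 - 37 = 4476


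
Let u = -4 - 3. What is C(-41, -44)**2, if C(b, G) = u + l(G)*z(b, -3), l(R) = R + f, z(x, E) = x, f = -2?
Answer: 3530641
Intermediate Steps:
l(R) = -2 + R (l(R) = R - 2 = -2 + R)
u = -7
C(b, G) = -7 + b*(-2 + G) (C(b, G) = -7 + (-2 + G)*b = -7 + b*(-2 + G))
C(-41, -44)**2 = (-7 - 41*(-2 - 44))**2 = (-7 - 41*(-46))**2 = (-7 + 1886)**2 = 1879**2 = 3530641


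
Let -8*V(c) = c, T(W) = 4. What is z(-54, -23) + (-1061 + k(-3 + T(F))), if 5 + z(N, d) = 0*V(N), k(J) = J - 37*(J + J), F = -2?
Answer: -1139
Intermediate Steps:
k(J) = -73*J (k(J) = J - 74*J = -73*J)
V(c) = -c/8
z(N, d) = -5 (z(N, d) = -5 + 0*(-N/8) = -5 + 0 = -5)
z(-54, -23) + (-1061 + k(-3 + T(F))) = -5 + (-1061 - 73*(-3 + 4)) = -5 + (-1061 - 73*1) = -5 + (-1061 - 73) = -5 - 1134 = -1139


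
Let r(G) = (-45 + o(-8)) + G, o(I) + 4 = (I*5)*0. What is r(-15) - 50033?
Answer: -50097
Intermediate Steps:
o(I) = -4 (o(I) = -4 + (I*5)*0 = -4 + (5*I)*0 = -4 + 0 = -4)
r(G) = -49 + G (r(G) = (-45 - 4) + G = -49 + G)
r(-15) - 50033 = (-49 - 15) - 50033 = -64 - 50033 = -50097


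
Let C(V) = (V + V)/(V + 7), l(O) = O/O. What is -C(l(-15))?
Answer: -¼ ≈ -0.25000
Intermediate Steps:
l(O) = 1
C(V) = 2*V/(7 + V) (C(V) = (2*V)/(7 + V) = 2*V/(7 + V))
-C(l(-15)) = -2/(7 + 1) = -2/8 = -1*¼ = -¼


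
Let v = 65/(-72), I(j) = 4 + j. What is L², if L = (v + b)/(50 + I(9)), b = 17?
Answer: 1343281/20575296 ≈ 0.065286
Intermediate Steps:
v = -65/72 (v = 65*(-1/72) = -65/72 ≈ -0.90278)
L = 1159/4536 (L = (-65/72 + 17)/(50 + (4 + 9)) = 1159/(72*(50 + 13)) = (1159/72)/63 = (1159/72)*(1/63) = 1159/4536 ≈ 0.25551)
L² = (1159/4536)² = 1343281/20575296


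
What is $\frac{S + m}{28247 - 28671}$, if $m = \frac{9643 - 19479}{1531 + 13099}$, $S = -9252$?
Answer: $\frac{33841649}{1550780} \approx 21.822$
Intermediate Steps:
$m = - \frac{4918}{7315}$ ($m = - \frac{9836}{14630} = \left(-9836\right) \frac{1}{14630} = - \frac{4918}{7315} \approx -0.67232$)
$\frac{S + m}{28247 - 28671} = \frac{-9252 - \frac{4918}{7315}}{28247 - 28671} = - \frac{67683298}{7315 \left(-424\right)} = \left(- \frac{67683298}{7315}\right) \left(- \frac{1}{424}\right) = \frac{33841649}{1550780}$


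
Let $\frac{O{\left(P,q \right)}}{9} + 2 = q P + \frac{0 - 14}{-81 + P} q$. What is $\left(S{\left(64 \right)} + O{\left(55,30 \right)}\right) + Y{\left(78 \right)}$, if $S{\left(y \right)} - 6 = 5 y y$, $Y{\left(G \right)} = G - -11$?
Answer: $\frac{462181}{13} \approx 35552.0$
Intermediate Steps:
$O{\left(P,q \right)} = -18 - \frac{126 q}{-81 + P} + 9 P q$ ($O{\left(P,q \right)} = -18 + 9 \left(q P + \frac{0 - 14}{-81 + P} q\right) = -18 + 9 \left(P q + - \frac{14}{-81 + P} q\right) = -18 + 9 \left(P q - \frac{14 q}{-81 + P}\right) = -18 + \left(- \frac{126 q}{-81 + P} + 9 P q\right) = -18 - \frac{126 q}{-81 + P} + 9 P q$)
$Y{\left(G \right)} = 11 + G$ ($Y{\left(G \right)} = G + 11 = 11 + G$)
$S{\left(y \right)} = 6 + 5 y^{2}$ ($S{\left(y \right)} = 6 + 5 y y = 6 + 5 y^{2}$)
$\left(S{\left(64 \right)} + O{\left(55,30 \right)}\right) + Y{\left(78 \right)} = \left(\left(6 + 5 \cdot 64^{2}\right) + \frac{9 \left(162 - 420 - 110 + 30 \cdot 55^{2} - 4455 \cdot 30\right)}{-81 + 55}\right) + \left(11 + 78\right) = \left(\left(6 + 5 \cdot 4096\right) + \frac{9 \left(162 - 420 - 110 + 30 \cdot 3025 - 133650\right)}{-26}\right) + 89 = \left(\left(6 + 20480\right) + 9 \left(- \frac{1}{26}\right) \left(162 - 420 - 110 + 90750 - 133650\right)\right) + 89 = \left(20486 + 9 \left(- \frac{1}{26}\right) \left(-43268\right)\right) + 89 = \left(20486 + \frac{194706}{13}\right) + 89 = \frac{461024}{13} + 89 = \frac{462181}{13}$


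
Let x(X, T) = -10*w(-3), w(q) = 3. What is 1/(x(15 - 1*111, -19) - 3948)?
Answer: -1/3978 ≈ -0.00025138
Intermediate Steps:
x(X, T) = -30 (x(X, T) = -10*3 = -30)
1/(x(15 - 1*111, -19) - 3948) = 1/(-30 - 3948) = 1/(-3978) = -1/3978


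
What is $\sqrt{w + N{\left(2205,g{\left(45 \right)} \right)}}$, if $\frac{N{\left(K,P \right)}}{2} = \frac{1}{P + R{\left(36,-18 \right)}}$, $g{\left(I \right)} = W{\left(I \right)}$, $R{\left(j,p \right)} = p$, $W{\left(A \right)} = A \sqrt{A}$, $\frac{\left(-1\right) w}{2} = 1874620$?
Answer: $i \sqrt{3749240 + \frac{2}{18 - 135 \sqrt{5}}} \approx 1936.3 i$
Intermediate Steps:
$w = -3749240$ ($w = \left(-2\right) 1874620 = -3749240$)
$W{\left(A \right)} = A^{\frac{3}{2}}$
$g{\left(I \right)} = I^{\frac{3}{2}}$
$N{\left(K,P \right)} = \frac{2}{-18 + P}$ ($N{\left(K,P \right)} = \frac{2}{P - 18} = \frac{2}{-18 + P}$)
$\sqrt{w + N{\left(2205,g{\left(45 \right)} \right)}} = \sqrt{-3749240 + \frac{2}{-18 + 45^{\frac{3}{2}}}} = \sqrt{-3749240 + \frac{2}{-18 + 135 \sqrt{5}}}$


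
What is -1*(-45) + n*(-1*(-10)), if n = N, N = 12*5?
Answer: 645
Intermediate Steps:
N = 60
n = 60
-1*(-45) + n*(-1*(-10)) = -1*(-45) + 60*(-1*(-10)) = 45 + 60*10 = 45 + 600 = 645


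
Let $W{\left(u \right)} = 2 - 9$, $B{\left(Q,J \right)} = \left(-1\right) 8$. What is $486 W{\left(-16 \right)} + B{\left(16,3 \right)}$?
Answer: $-3410$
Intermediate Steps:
$B{\left(Q,J \right)} = -8$
$W{\left(u \right)} = -7$ ($W{\left(u \right)} = 2 - 9 = -7$)
$486 W{\left(-16 \right)} + B{\left(16,3 \right)} = 486 \left(-7\right) - 8 = -3402 - 8 = -3410$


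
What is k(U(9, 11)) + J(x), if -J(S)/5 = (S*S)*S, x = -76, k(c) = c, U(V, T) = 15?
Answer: 2194895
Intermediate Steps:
J(S) = -5*S**3 (J(S) = -5*S*S*S = -5*S**2*S = -5*S**3)
k(U(9, 11)) + J(x) = 15 - 5*(-76)**3 = 15 - 5*(-438976) = 15 + 2194880 = 2194895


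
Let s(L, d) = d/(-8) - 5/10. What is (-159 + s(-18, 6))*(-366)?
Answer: 117303/2 ≈ 58652.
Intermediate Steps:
s(L, d) = -½ - d/8 (s(L, d) = d*(-⅛) - 5*⅒ = -d/8 - ½ = -½ - d/8)
(-159 + s(-18, 6))*(-366) = (-159 + (-½ - ⅛*6))*(-366) = (-159 + (-½ - ¾))*(-366) = (-159 - 5/4)*(-366) = -641/4*(-366) = 117303/2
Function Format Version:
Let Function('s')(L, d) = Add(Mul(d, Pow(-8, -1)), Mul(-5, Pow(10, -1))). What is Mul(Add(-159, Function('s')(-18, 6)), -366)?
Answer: Rational(117303, 2) ≈ 58652.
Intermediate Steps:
Function('s')(L, d) = Add(Rational(-1, 2), Mul(Rational(-1, 8), d)) (Function('s')(L, d) = Add(Mul(d, Rational(-1, 8)), Mul(-5, Rational(1, 10))) = Add(Mul(Rational(-1, 8), d), Rational(-1, 2)) = Add(Rational(-1, 2), Mul(Rational(-1, 8), d)))
Mul(Add(-159, Function('s')(-18, 6)), -366) = Mul(Add(-159, Add(Rational(-1, 2), Mul(Rational(-1, 8), 6))), -366) = Mul(Add(-159, Add(Rational(-1, 2), Rational(-3, 4))), -366) = Mul(Add(-159, Rational(-5, 4)), -366) = Mul(Rational(-641, 4), -366) = Rational(117303, 2)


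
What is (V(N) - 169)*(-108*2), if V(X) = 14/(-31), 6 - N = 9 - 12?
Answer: 1134648/31 ≈ 36602.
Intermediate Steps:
N = 9 (N = 6 - (9 - 12) = 6 - 1*(-3) = 6 + 3 = 9)
V(X) = -14/31 (V(X) = 14*(-1/31) = -14/31)
(V(N) - 169)*(-108*2) = (-14/31 - 169)*(-108*2) = -5253/31*(-216) = 1134648/31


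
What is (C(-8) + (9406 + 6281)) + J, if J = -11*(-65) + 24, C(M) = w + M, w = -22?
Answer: 16396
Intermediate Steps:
C(M) = -22 + M
J = 739 (J = 715 + 24 = 739)
(C(-8) + (9406 + 6281)) + J = ((-22 - 8) + (9406 + 6281)) + 739 = (-30 + 15687) + 739 = 15657 + 739 = 16396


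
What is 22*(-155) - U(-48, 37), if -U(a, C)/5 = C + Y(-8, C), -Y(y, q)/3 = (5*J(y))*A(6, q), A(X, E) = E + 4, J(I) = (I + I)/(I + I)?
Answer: -6300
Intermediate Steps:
J(I) = 1 (J(I) = (2*I)/((2*I)) = (2*I)*(1/(2*I)) = 1)
A(X, E) = 4 + E
Y(y, q) = -60 - 15*q (Y(y, q) = -3*5*1*(4 + q) = -15*(4 + q) = -3*(20 + 5*q) = -60 - 15*q)
U(a, C) = 300 + 70*C (U(a, C) = -5*(C + (-60 - 15*C)) = -5*(-60 - 14*C) = 300 + 70*C)
22*(-155) - U(-48, 37) = 22*(-155) - (300 + 70*37) = -3410 - (300 + 2590) = -3410 - 1*2890 = -3410 - 2890 = -6300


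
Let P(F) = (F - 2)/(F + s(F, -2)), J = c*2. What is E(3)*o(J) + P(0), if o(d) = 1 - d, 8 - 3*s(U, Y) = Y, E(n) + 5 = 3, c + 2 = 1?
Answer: -33/5 ≈ -6.6000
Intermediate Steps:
c = -1 (c = -2 + 1 = -1)
E(n) = -2 (E(n) = -5 + 3 = -2)
J = -2 (J = -1*2 = -2)
s(U, Y) = 8/3 - Y/3
P(F) = (-2 + F)/(10/3 + F) (P(F) = (F - 2)/(F + (8/3 - ⅓*(-2))) = (-2 + F)/(F + (8/3 + ⅔)) = (-2 + F)/(F + 10/3) = (-2 + F)/(10/3 + F))
E(3)*o(J) + P(0) = -2*(1 - 1*(-2)) + 3*(-2 + 0)/(10 + 3*0) = -2*(1 + 2) + 3*(-2)/(10 + 0) = -2*3 + 3*(-2)/10 = -6 + 3*(⅒)*(-2) = -6 - ⅗ = -33/5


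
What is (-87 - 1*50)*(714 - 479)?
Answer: -32195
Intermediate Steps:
(-87 - 1*50)*(714 - 479) = (-87 - 50)*235 = -137*235 = -32195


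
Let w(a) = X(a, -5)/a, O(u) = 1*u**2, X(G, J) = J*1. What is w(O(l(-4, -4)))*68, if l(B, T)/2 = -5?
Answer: -17/5 ≈ -3.4000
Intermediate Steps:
l(B, T) = -10 (l(B, T) = 2*(-5) = -10)
X(G, J) = J
O(u) = u**2
w(a) = -5/a
w(O(l(-4, -4)))*68 = -5/((-10)**2)*68 = -5/100*68 = -5*1/100*68 = -1/20*68 = -17/5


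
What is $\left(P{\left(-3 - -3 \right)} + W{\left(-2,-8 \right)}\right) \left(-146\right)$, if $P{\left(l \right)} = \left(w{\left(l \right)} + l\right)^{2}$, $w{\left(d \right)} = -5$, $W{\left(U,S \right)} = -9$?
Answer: $-2336$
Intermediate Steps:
$P{\left(l \right)} = \left(-5 + l\right)^{2}$
$\left(P{\left(-3 - -3 \right)} + W{\left(-2,-8 \right)}\right) \left(-146\right) = \left(\left(-5 - 0\right)^{2} - 9\right) \left(-146\right) = \left(\left(-5 + \left(-3 + 3\right)\right)^{2} - 9\right) \left(-146\right) = \left(\left(-5 + 0\right)^{2} - 9\right) \left(-146\right) = \left(\left(-5\right)^{2} - 9\right) \left(-146\right) = \left(25 - 9\right) \left(-146\right) = 16 \left(-146\right) = -2336$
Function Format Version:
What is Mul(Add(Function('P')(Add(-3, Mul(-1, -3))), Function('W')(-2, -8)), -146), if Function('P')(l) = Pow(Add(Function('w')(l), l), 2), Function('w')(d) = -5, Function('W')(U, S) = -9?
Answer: -2336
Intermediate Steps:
Function('P')(l) = Pow(Add(-5, l), 2)
Mul(Add(Function('P')(Add(-3, Mul(-1, -3))), Function('W')(-2, -8)), -146) = Mul(Add(Pow(Add(-5, Add(-3, Mul(-1, -3))), 2), -9), -146) = Mul(Add(Pow(Add(-5, Add(-3, 3)), 2), -9), -146) = Mul(Add(Pow(Add(-5, 0), 2), -9), -146) = Mul(Add(Pow(-5, 2), -9), -146) = Mul(Add(25, -9), -146) = Mul(16, -146) = -2336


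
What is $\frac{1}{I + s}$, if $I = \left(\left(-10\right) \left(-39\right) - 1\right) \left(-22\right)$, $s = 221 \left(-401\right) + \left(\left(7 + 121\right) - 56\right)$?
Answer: $- \frac{1}{97107} \approx -1.0298 \cdot 10^{-5}$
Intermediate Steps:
$s = -88549$ ($s = -88621 + \left(128 - 56\right) = -88621 + 72 = -88549$)
$I = -8558$ ($I = \left(390 - 1\right) \left(-22\right) = 389 \left(-22\right) = -8558$)
$\frac{1}{I + s} = \frac{1}{-8558 - 88549} = \frac{1}{-97107} = - \frac{1}{97107}$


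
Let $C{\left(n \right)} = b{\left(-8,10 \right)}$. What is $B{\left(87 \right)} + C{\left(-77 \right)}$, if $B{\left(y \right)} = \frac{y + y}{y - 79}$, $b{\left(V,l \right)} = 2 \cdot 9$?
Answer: $\frac{159}{4} \approx 39.75$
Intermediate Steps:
$b{\left(V,l \right)} = 18$
$C{\left(n \right)} = 18$
$B{\left(y \right)} = \frac{2 y}{-79 + y}$
$B{\left(87 \right)} + C{\left(-77 \right)} = 2 \cdot 87 \frac{1}{-79 + 87} + 18 = 2 \cdot 87 \cdot \frac{1}{8} + 18 = \frac{87}{4} + 18 = \frac{159}{4}$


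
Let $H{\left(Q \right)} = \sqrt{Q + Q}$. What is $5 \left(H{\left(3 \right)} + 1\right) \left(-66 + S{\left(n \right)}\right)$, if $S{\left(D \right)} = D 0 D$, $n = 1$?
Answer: $-330 - 330 \sqrt{6} \approx -1138.3$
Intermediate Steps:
$H{\left(Q \right)} = \sqrt{2} \sqrt{Q}$ ($H{\left(Q \right)} = \sqrt{2 Q} = \sqrt{2} \sqrt{Q}$)
$S{\left(D \right)} = 0$ ($S{\left(D \right)} = D 0 = 0$)
$5 \left(H{\left(3 \right)} + 1\right) \left(-66 + S{\left(n \right)}\right) = 5 \left(\sqrt{2} \sqrt{3} + 1\right) \left(-66 + 0\right) = 5 \left(\sqrt{6} + 1\right) \left(-66\right) = 5 \left(1 + \sqrt{6}\right) \left(-66\right) = \left(5 + 5 \sqrt{6}\right) \left(-66\right) = -330 - 330 \sqrt{6}$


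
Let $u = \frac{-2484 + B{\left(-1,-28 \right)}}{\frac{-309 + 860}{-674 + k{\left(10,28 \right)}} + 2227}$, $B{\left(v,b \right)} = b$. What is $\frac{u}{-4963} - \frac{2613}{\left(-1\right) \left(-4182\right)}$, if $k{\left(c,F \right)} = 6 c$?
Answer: $- \frac{5906332790279}{9456285986994} \approx -0.62459$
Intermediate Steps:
$u = - \frac{1542368}{1366827}$ ($u = \frac{-2484 - 28}{\frac{-309 + 860}{-674 + 6 \cdot 10} + 2227} = - \frac{2512}{\frac{551}{-674 + 60} + 2227} = - \frac{2512}{\frac{551}{-614} + 2227} = - \frac{2512}{551 \left(- \frac{1}{614}\right) + 2227} = - \frac{2512}{- \frac{551}{614} + 2227} = - \frac{2512}{\frac{1366827}{614}} = \left(-2512\right) \frac{614}{1366827} = - \frac{1542368}{1366827} \approx -1.1284$)
$\frac{u}{-4963} - \frac{2613}{\left(-1\right) \left(-4182\right)} = - \frac{1542368}{1366827 \left(-4963\right)} - \frac{2613}{\left(-1\right) \left(-4182\right)} = \left(- \frac{1542368}{1366827}\right) \left(- \frac{1}{4963}\right) - \frac{2613}{4182} = \frac{1542368}{6783562401} - \frac{871}{1394} = - \frac{5906332790279}{9456285986994}$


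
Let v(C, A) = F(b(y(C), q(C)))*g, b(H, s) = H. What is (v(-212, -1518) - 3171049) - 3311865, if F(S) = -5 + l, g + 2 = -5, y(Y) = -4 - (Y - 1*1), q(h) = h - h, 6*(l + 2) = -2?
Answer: -19448588/3 ≈ -6.4829e+6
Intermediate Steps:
l = -7/3 (l = -2 + (⅙)*(-2) = -2 - ⅓ = -7/3 ≈ -2.3333)
q(h) = 0
y(Y) = -3 - Y (y(Y) = -4 - (Y - 1) = -4 - (-1 + Y) = -4 + (1 - Y) = -3 - Y)
g = -7 (g = -2 - 5 = -7)
F(S) = -22/3 (F(S) = -5 - 7/3 = -22/3)
v(C, A) = 154/3 (v(C, A) = -22/3*(-7) = 154/3)
(v(-212, -1518) - 3171049) - 3311865 = (154/3 - 3171049) - 3311865 = -9512993/3 - 3311865 = -19448588/3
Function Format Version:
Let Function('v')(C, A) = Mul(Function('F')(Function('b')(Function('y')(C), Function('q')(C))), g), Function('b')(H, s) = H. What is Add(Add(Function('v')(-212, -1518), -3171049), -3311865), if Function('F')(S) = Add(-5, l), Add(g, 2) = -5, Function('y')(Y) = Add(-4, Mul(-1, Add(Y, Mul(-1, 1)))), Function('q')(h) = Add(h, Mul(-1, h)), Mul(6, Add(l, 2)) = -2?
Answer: Rational(-19448588, 3) ≈ -6.4829e+6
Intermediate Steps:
l = Rational(-7, 3) (l = Add(-2, Mul(Rational(1, 6), -2)) = Add(-2, Rational(-1, 3)) = Rational(-7, 3) ≈ -2.3333)
Function('q')(h) = 0
Function('y')(Y) = Add(-3, Mul(-1, Y)) (Function('y')(Y) = Add(-4, Mul(-1, Add(Y, -1))) = Add(-4, Mul(-1, Add(-1, Y))) = Add(-4, Add(1, Mul(-1, Y))) = Add(-3, Mul(-1, Y)))
g = -7 (g = Add(-2, -5) = -7)
Function('F')(S) = Rational(-22, 3) (Function('F')(S) = Add(-5, Rational(-7, 3)) = Rational(-22, 3))
Function('v')(C, A) = Rational(154, 3) (Function('v')(C, A) = Mul(Rational(-22, 3), -7) = Rational(154, 3))
Add(Add(Function('v')(-212, -1518), -3171049), -3311865) = Add(Add(Rational(154, 3), -3171049), -3311865) = Add(Rational(-9512993, 3), -3311865) = Rational(-19448588, 3)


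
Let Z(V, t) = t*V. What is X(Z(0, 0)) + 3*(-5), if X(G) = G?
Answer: -15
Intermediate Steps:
Z(V, t) = V*t
X(Z(0, 0)) + 3*(-5) = 0*0 + 3*(-5) = 0 - 15 = -15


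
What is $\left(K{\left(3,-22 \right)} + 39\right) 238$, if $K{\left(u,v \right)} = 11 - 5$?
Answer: $10710$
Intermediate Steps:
$K{\left(u,v \right)} = 6$ ($K{\left(u,v \right)} = 11 - 5 = 6$)
$\left(K{\left(3,-22 \right)} + 39\right) 238 = \left(6 + 39\right) 238 = 45 \cdot 238 = 10710$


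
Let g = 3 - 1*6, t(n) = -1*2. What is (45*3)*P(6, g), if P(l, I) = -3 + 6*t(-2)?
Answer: -2025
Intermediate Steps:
t(n) = -2
g = -3 (g = 3 - 6 = -3)
P(l, I) = -15 (P(l, I) = -3 + 6*(-2) = -3 - 12 = -15)
(45*3)*P(6, g) = (45*3)*(-15) = 135*(-15) = -2025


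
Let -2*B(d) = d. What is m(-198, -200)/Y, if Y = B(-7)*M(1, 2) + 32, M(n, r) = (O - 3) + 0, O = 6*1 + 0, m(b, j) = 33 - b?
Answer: 462/85 ≈ 5.4353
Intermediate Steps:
B(d) = -d/2
O = 6 (O = 6 + 0 = 6)
M(n, r) = 3 (M(n, r) = (6 - 3) + 0 = 3 + 0 = 3)
Y = 85/2 (Y = -½*(-7)*3 + 32 = (7/2)*3 + 32 = 21/2 + 32 = 85/2 ≈ 42.500)
m(-198, -200)/Y = (33 - 1*(-198))/(85/2) = (33 + 198)*(2/85) = 231*(2/85) = 462/85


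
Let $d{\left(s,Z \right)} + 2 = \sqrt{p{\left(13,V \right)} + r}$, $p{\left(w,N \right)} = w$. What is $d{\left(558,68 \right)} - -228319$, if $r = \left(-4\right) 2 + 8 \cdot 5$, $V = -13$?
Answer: $228317 + 3 \sqrt{5} \approx 2.2832 \cdot 10^{5}$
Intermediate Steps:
$r = 32$ ($r = -8 + 40 = 32$)
$d{\left(s,Z \right)} = -2 + 3 \sqrt{5}$ ($d{\left(s,Z \right)} = -2 + \sqrt{13 + 32} = -2 + \sqrt{45} = -2 + 3 \sqrt{5}$)
$d{\left(558,68 \right)} - -228319 = \left(-2 + 3 \sqrt{5}\right) - -228319 = \left(-2 + 3 \sqrt{5}\right) + 228319 = 228317 + 3 \sqrt{5}$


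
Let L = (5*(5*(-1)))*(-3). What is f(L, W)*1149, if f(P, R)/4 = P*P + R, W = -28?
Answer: 25723812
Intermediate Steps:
L = 75 (L = (5*(-5))*(-3) = -25*(-3) = 75)
f(P, R) = 4*R + 4*P**2 (f(P, R) = 4*(P*P + R) = 4*(P**2 + R) = 4*(R + P**2) = 4*R + 4*P**2)
f(L, W)*1149 = (4*(-28) + 4*75**2)*1149 = (-112 + 4*5625)*1149 = (-112 + 22500)*1149 = 22388*1149 = 25723812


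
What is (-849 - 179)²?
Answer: 1056784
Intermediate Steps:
(-849 - 179)² = (-1028)² = 1056784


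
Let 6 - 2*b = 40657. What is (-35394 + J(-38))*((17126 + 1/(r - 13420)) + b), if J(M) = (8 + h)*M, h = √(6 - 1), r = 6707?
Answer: 766730372161/6713 + 816173291*√5/6713 ≈ 1.1449e+8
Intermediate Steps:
b = -40651/2 (b = 3 - ½*40657 = 3 - 40657/2 = -40651/2 ≈ -20326.)
h = √5 ≈ 2.2361
J(M) = M*(8 + √5) (J(M) = (8 + √5)*M = M*(8 + √5))
(-35394 + J(-38))*((17126 + 1/(r - 13420)) + b) = (-35394 - 38*(8 + √5))*((17126 + 1/(6707 - 13420)) - 40651/2) = (-35394 + (-304 - 38*√5))*((17126 + 1/(-6713)) - 40651/2) = (-35698 - 38*√5)*((17126 - 1/6713) - 40651/2) = (-35698 - 38*√5)*(114966837/6713 - 40651/2) = (-35698 - 38*√5)*(-42956489/13426) = 766730372161/6713 + 816173291*√5/6713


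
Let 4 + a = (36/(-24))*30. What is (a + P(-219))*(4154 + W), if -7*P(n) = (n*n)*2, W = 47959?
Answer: -5016657945/7 ≈ -7.1667e+8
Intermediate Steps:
P(n) = -2*n**2/7 (P(n) = -n*n*2/7 = -n**2*2/7 = -2*n**2/7)
a = -49 (a = -4 + (36/(-24))*30 = -4 + (36*(-1/24))*30 = -4 - 3/2*30 = -4 - 45 = -49)
(a + P(-219))*(4154 + W) = (-49 - 2/7*(-219)**2)*(4154 + 47959) = (-49 - 2/7*47961)*52113 = (-49 - 95922/7)*52113 = -96265/7*52113 = -5016657945/7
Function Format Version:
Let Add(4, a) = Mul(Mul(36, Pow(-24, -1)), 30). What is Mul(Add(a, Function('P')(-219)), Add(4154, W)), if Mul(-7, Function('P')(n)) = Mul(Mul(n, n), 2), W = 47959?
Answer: Rational(-5016657945, 7) ≈ -7.1667e+8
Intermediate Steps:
Function('P')(n) = Mul(Rational(-2, 7), Pow(n, 2)) (Function('P')(n) = Mul(Rational(-1, 7), Mul(Mul(n, n), 2)) = Mul(Rational(-1, 7), Mul(Pow(n, 2), 2)) = Mul(Rational(-1, 7), Mul(2, Pow(n, 2))) = Mul(Rational(-2, 7), Pow(n, 2)))
a = -49 (a = Add(-4, Mul(Mul(36, Pow(-24, -1)), 30)) = Add(-4, Mul(Mul(36, Rational(-1, 24)), 30)) = Add(-4, Mul(Rational(-3, 2), 30)) = Add(-4, -45) = -49)
Mul(Add(a, Function('P')(-219)), Add(4154, W)) = Mul(Add(-49, Mul(Rational(-2, 7), Pow(-219, 2))), Add(4154, 47959)) = Mul(Add(-49, Mul(Rational(-2, 7), 47961)), 52113) = Mul(Add(-49, Rational(-95922, 7)), 52113) = Mul(Rational(-96265, 7), 52113) = Rational(-5016657945, 7)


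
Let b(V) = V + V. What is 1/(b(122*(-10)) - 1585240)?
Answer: -1/1587680 ≈ -6.2985e-7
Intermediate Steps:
b(V) = 2*V
1/(b(122*(-10)) - 1585240) = 1/(2*(122*(-10)) - 1585240) = 1/(2*(-1220) - 1585240) = 1/(-2440 - 1585240) = 1/(-1587680) = -1/1587680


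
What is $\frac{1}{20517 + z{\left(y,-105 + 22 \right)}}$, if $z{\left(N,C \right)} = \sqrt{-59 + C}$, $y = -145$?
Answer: $\frac{20517}{420947431} - \frac{i \sqrt{142}}{420947431} \approx 4.874 \cdot 10^{-5} - 2.8308 \cdot 10^{-8} i$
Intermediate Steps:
$\frac{1}{20517 + z{\left(y,-105 + 22 \right)}} = \frac{1}{20517 + \sqrt{-59 + \left(-105 + 22\right)}} = \frac{1}{20517 + \sqrt{-59 - 83}} = \frac{1}{20517 + \sqrt{-142}} = \frac{1}{20517 + i \sqrt{142}}$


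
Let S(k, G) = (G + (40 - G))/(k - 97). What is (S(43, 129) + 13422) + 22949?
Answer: 981997/27 ≈ 36370.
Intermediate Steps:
S(k, G) = 40/(-97 + k)
(S(43, 129) + 13422) + 22949 = (40/(-97 + 43) + 13422) + 22949 = (40/(-54) + 13422) + 22949 = (40*(-1/54) + 13422) + 22949 = (-20/27 + 13422) + 22949 = 362374/27 + 22949 = 981997/27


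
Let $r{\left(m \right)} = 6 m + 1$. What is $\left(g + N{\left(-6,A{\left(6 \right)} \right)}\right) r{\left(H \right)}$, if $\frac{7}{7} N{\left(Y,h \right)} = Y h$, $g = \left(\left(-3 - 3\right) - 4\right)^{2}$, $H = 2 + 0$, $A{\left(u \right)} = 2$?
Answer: $1144$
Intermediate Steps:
$H = 2$
$r{\left(m \right)} = 1 + 6 m$
$g = 100$ ($g = \left(\left(-3 - 3\right) - 4\right)^{2} = \left(-6 - 4\right)^{2} = \left(-10\right)^{2} = 100$)
$N{\left(Y,h \right)} = Y h$
$\left(g + N{\left(-6,A{\left(6 \right)} \right)}\right) r{\left(H \right)} = \left(100 - 12\right) \left(1 + 6 \cdot 2\right) = \left(100 - 12\right) \left(1 + 12\right) = 88 \cdot 13 = 1144$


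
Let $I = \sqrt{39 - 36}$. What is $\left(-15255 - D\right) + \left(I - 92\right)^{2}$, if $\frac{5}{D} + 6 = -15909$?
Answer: $- \frac{21606203}{3183} - 184 \sqrt{3} \approx -7106.7$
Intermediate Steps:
$D = - \frac{1}{3183}$ ($D = \frac{5}{-6 - 15909} = \frac{5}{-15915} = 5 \left(- \frac{1}{15915}\right) = - \frac{1}{3183} \approx -0.00031417$)
$I = \sqrt{3} \approx 1.732$
$\left(-15255 - D\right) + \left(I - 92\right)^{2} = \left(-15255 - - \frac{1}{3183}\right) + \left(\sqrt{3} - 92\right)^{2} = \left(-15255 + \frac{1}{3183}\right) + \left(-92 + \sqrt{3}\right)^{2} = - \frac{48556664}{3183} + \left(-92 + \sqrt{3}\right)^{2}$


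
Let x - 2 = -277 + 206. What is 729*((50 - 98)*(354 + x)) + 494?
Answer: -9972226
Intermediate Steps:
x = -69 (x = 2 + (-277 + 206) = 2 - 71 = -69)
729*((50 - 98)*(354 + x)) + 494 = 729*((50 - 98)*(354 - 69)) + 494 = 729*(-48*285) + 494 = 729*(-13680) + 494 = -9972720 + 494 = -9972226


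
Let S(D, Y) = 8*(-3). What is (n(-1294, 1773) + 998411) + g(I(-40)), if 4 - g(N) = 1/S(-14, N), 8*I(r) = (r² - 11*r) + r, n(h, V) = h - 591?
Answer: 23916721/24 ≈ 9.9653e+5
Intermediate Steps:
n(h, V) = -591 + h
I(r) = -5*r/4 + r²/8 (I(r) = ((r² - 11*r) + r)/8 = (r² - 10*r)/8 = -5*r/4 + r²/8)
S(D, Y) = -24
g(N) = 97/24 (g(N) = 4 - 1/(-24) = 4 - 1*(-1/24) = 4 + 1/24 = 97/24)
(n(-1294, 1773) + 998411) + g(I(-40)) = ((-591 - 1294) + 998411) + 97/24 = (-1885 + 998411) + 97/24 = 996526 + 97/24 = 23916721/24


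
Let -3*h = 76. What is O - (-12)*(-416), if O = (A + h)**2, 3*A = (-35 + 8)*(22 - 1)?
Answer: 368521/9 ≈ 40947.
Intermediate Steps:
h = -76/3 (h = -1/3*76 = -76/3 ≈ -25.333)
A = -189 (A = ((-35 + 8)*(22 - 1))/3 = (-27*21)/3 = (1/3)*(-567) = -189)
O = 413449/9 (O = (-189 - 76/3)**2 = (-643/3)**2 = 413449/9 ≈ 45939.)
O - (-12)*(-416) = 413449/9 - (-12)*(-416) = 413449/9 - 1*4992 = 413449/9 - 4992 = 368521/9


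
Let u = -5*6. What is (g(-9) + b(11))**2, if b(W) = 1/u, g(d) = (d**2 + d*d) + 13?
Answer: 27552001/900 ≈ 30613.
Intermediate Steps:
g(d) = 13 + 2*d**2 (g(d) = (d**2 + d**2) + 13 = 2*d**2 + 13 = 13 + 2*d**2)
u = -30
b(W) = -1/30 (b(W) = 1/(-30) = -1/30)
(g(-9) + b(11))**2 = ((13 + 2*(-9)**2) - 1/30)**2 = ((13 + 2*81) - 1/30)**2 = ((13 + 162) - 1/30)**2 = (175 - 1/30)**2 = (5249/30)**2 = 27552001/900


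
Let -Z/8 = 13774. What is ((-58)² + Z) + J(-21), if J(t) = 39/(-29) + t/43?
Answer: -133216802/1247 ≈ -1.0683e+5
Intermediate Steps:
Z = -110192 (Z = -8*13774 = -110192)
J(t) = -39/29 + t/43 (J(t) = 39*(-1/29) + t*(1/43) = -39/29 + t/43)
((-58)² + Z) + J(-21) = ((-58)² - 110192) + (-39/29 + (1/43)*(-21)) = (3364 - 110192) + (-39/29 - 21/43) = -106828 - 2286/1247 = -133216802/1247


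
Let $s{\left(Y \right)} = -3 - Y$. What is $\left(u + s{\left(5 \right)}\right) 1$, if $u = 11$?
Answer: $3$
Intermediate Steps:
$\left(u + s{\left(5 \right)}\right) 1 = \left(11 - 8\right) 1 = 3 \cdot 1 = 3$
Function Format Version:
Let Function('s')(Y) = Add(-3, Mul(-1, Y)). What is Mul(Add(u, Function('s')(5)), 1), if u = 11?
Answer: 3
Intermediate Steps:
Mul(Add(u, Function('s')(5)), 1) = Mul(Add(11, Add(-3, Mul(-1, 5))), 1) = Mul(Add(11, Add(-3, -5)), 1) = Mul(Add(11, -8), 1) = Mul(3, 1) = 3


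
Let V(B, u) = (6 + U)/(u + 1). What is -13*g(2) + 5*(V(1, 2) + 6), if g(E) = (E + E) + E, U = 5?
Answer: -89/3 ≈ -29.667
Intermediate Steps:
V(B, u) = 11/(1 + u) (V(B, u) = (6 + 5)/(u + 1) = 11/(1 + u))
g(E) = 3*E (g(E) = 2*E + E = 3*E)
-13*g(2) + 5*(V(1, 2) + 6) = -39*2 + 5*(11/(1 + 2) + 6) = -13*6 + 5*(11/3 + 6) = -78 + 5*(11*(⅓) + 6) = -78 + 5*(11/3 + 6) = -78 + 5*(29/3) = -78 + 145/3 = -89/3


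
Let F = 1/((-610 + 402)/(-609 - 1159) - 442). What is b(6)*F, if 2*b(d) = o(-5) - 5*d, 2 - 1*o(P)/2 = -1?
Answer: 17/626 ≈ 0.027157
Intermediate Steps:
o(P) = 6 (o(P) = 4 - 2*(-1) = 4 + 2 = 6)
b(d) = 3 - 5*d/2 (b(d) = (6 - 5*d)/2 = 3 - 5*d/2)
F = -17/7512 (F = 1/(-208/(-1768) - 442) = 1/(-208*(-1/1768) - 442) = 1/(2/17 - 442) = 1/(-7512/17) = -17/7512 ≈ -0.0022630)
b(6)*F = (3 - 5/2*6)*(-17/7512) = (3 - 15)*(-17/7512) = -12*(-17/7512) = 17/626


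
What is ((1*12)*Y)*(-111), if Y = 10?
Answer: -13320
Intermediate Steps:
((1*12)*Y)*(-111) = ((1*12)*10)*(-111) = (12*10)*(-111) = 120*(-111) = -13320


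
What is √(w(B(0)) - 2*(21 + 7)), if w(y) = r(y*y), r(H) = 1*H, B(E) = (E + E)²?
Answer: 2*I*√14 ≈ 7.4833*I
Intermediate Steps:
B(E) = 4*E² (B(E) = (2*E)² = 4*E²)
r(H) = H
w(y) = y² (w(y) = y*y = y²)
√(w(B(0)) - 2*(21 + 7)) = √((4*0²)² - 2*(21 + 7)) = √((4*0)² - 2*28) = √(0² - 56) = √(0 - 56) = √(-56) = 2*I*√14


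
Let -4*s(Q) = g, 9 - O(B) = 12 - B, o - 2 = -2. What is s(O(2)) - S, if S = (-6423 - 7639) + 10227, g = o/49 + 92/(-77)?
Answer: 295318/77 ≈ 3835.3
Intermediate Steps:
o = 0 (o = 2 - 2 = 0)
O(B) = -3 + B (O(B) = 9 - (12 - B) = 9 + (-12 + B) = -3 + B)
g = -92/77 (g = 0/49 + 92/(-77) = 0*(1/49) + 92*(-1/77) = 0 - 92/77 = -92/77 ≈ -1.1948)
s(Q) = 23/77 (s(Q) = -1/4*(-92/77) = 23/77)
S = -3835 (S = -14062 + 10227 = -3835)
s(O(2)) - S = 23/77 - 1*(-3835) = 23/77 + 3835 = 295318/77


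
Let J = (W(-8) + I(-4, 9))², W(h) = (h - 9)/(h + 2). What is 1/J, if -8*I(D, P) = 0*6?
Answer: 36/289 ≈ 0.12457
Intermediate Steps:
W(h) = (-9 + h)/(2 + h)
I(D, P) = 0 (I(D, P) = -0*6 = -⅛*0 = 0)
J = 289/36 (J = ((-9 - 8)/(2 - 8) + 0)² = (-17/(-6) + 0)² = (-⅙*(-17) + 0)² = (17/6 + 0)² = (17/6)² = 289/36 ≈ 8.0278)
1/J = 1/(289/36) = 36/289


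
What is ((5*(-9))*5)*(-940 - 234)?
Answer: 264150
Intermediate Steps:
((5*(-9))*5)*(-940 - 234) = -45*5*(-1174) = -225*(-1174) = 264150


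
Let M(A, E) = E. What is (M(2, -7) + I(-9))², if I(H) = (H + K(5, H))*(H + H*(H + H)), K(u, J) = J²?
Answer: 121198081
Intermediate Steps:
I(H) = (H + H²)*(H + 2*H²) (I(H) = (H + H²)*(H + H*(H + H)) = (H + H²)*(H + H*(2*H)) = (H + H²)*(H + 2*H²))
(M(2, -7) + I(-9))² = (-7 + (-9)²*(1 + 2*(-9)² + 3*(-9)))² = (-7 + 81*(1 + 2*81 - 27))² = (-7 + 81*(1 + 162 - 27))² = (-7 + 81*136)² = (-7 + 11016)² = 11009² = 121198081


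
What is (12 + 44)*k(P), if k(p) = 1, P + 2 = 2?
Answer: 56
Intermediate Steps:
P = 0 (P = -2 + 2 = 0)
(12 + 44)*k(P) = (12 + 44)*1 = 56*1 = 56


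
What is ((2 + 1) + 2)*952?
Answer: 4760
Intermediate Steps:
((2 + 1) + 2)*952 = (3 + 2)*952 = 5*952 = 4760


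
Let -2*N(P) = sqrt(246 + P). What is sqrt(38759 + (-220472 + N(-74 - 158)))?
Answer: sqrt(-726852 - 2*sqrt(14))/2 ≈ 426.28*I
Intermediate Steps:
N(P) = -sqrt(246 + P)/2
sqrt(38759 + (-220472 + N(-74 - 158))) = sqrt(38759 + (-220472 - sqrt(246 + (-74 - 158))/2)) = sqrt(38759 + (-220472 - sqrt(246 - 232)/2)) = sqrt(38759 + (-220472 - sqrt(14)/2)) = sqrt(-181713 - sqrt(14)/2)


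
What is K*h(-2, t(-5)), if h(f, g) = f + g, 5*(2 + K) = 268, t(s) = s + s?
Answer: -3096/5 ≈ -619.20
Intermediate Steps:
t(s) = 2*s
K = 258/5 (K = -2 + (1/5)*268 = -2 + 268/5 = 258/5 ≈ 51.600)
K*h(-2, t(-5)) = 258*(-2 + 2*(-5))/5 = 258*(-2 - 10)/5 = (258/5)*(-12) = -3096/5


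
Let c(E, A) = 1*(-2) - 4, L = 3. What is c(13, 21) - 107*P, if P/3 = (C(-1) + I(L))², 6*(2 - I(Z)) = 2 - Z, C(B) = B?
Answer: -5315/12 ≈ -442.92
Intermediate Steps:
c(E, A) = -6 (c(E, A) = -2 - 4 = -6)
I(Z) = 5/3 + Z/6 (I(Z) = 2 - (2 - Z)/6 = 2 + (-⅓ + Z/6) = 5/3 + Z/6)
P = 49/12 (P = 3*(-1 + (5/3 + (⅙)*3))² = 3*(-1 + (5/3 + ½))² = 3*(-1 + 13/6)² = 3*(7/6)² = 3*(49/36) = 49/12 ≈ 4.0833)
c(13, 21) - 107*P = -6 - 107*49/12 = -6 - 5243/12 = -5315/12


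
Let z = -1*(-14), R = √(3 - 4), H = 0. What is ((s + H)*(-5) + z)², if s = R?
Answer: 171 - 140*I ≈ 171.0 - 140.0*I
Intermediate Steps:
R = I (R = √(-1) = I ≈ 1.0*I)
z = 14
s = I ≈ 1.0*I
((s + H)*(-5) + z)² = ((I + 0)*(-5) + 14)² = (I*(-5) + 14)² = (-5*I + 14)² = (14 - 5*I)²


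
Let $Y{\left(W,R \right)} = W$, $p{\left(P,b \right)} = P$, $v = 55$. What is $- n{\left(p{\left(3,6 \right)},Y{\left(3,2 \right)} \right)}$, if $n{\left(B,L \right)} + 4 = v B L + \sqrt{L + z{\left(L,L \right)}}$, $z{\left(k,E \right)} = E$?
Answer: $-491 - \sqrt{6} \approx -493.45$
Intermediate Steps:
$n{\left(B,L \right)} = -4 + \sqrt{2} \sqrt{L} + 55 B L$ ($n{\left(B,L \right)} = -4 + \left(55 B L + \sqrt{L + L}\right) = -4 + \left(55 B L + \sqrt{2 L}\right) = -4 + \left(55 B L + \sqrt{2} \sqrt{L}\right) = -4 + \left(\sqrt{2} \sqrt{L} + 55 B L\right) = -4 + \sqrt{2} \sqrt{L} + 55 B L$)
$- n{\left(p{\left(3,6 \right)},Y{\left(3,2 \right)} \right)} = - (-4 + \sqrt{2} \sqrt{3} + 55 \cdot 3 \cdot 3) = - (-4 + \sqrt{6} + 495) = - (491 + \sqrt{6}) = -491 - \sqrt{6}$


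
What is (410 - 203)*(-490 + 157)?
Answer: -68931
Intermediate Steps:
(410 - 203)*(-490 + 157) = 207*(-333) = -68931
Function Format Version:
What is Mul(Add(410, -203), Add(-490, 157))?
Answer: -68931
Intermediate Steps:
Mul(Add(410, -203), Add(-490, 157)) = Mul(207, -333) = -68931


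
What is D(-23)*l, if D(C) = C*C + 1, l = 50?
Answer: 26500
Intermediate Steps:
D(C) = 1 + C² (D(C) = C² + 1 = 1 + C²)
D(-23)*l = (1 + (-23)²)*50 = (1 + 529)*50 = 530*50 = 26500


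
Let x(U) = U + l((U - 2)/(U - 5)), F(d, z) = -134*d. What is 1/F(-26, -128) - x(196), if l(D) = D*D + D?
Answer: -25171745063/127099804 ≈ -198.05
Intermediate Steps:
l(D) = D + D**2 (l(D) = D**2 + D = D + D**2)
x(U) = U + (1 + (-2 + U)/(-5 + U))*(-2 + U)/(-5 + U) (x(U) = U + ((U - 2)/(U - 5))*(1 + (U - 2)/(U - 5)) = U + ((-2 + U)/(-5 + U))*(1 + (-2 + U)/(-5 + U)) = U + (1 + (-2 + U)/(-5 + U))*(-2 + U)/(-5 + U))
1/F(-26, -128) - x(196) = 1/(-134*(-26)) - (196*(-5 + 196)**2 + (-7 + 2*196)*(-2 + 196))/(-5 + 196)**2 = 1/3484 - (196*191**2 + (-7 + 392)*194)/191**2 = 1/3484 - (196*36481 + 385*194)/36481 = 1/3484 - (7150276 + 74690)/36481 = 1/3484 - 7224966/36481 = -25171745063/127099804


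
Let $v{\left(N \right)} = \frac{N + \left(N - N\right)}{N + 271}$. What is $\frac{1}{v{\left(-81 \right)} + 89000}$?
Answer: $\frac{190}{16909919} \approx 1.1236 \cdot 10^{-5}$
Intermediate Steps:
$v{\left(N \right)} = \frac{N}{271 + N}$ ($v{\left(N \right)} = \frac{N + 0}{271 + N} = \frac{N}{271 + N}$)
$\frac{1}{v{\left(-81 \right)} + 89000} = \frac{1}{- \frac{81}{271 - 81} + 89000} = \frac{1}{- \frac{81}{190} + 89000} = \frac{1}{\frac{16909919}{190}} = \frac{190}{16909919}$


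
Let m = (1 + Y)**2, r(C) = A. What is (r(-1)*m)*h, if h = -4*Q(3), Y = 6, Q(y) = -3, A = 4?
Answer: 2352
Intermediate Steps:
r(C) = 4
h = 12 (h = -4*(-3) = 12)
m = 49 (m = (1 + 6)**2 = 7**2 = 49)
(r(-1)*m)*h = (4*49)*12 = 196*12 = 2352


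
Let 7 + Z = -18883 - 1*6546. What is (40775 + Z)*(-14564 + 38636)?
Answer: 369240408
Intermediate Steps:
Z = -25436 (Z = -7 + (-18883 - 1*6546) = -7 + (-18883 - 6546) = -7 - 25429 = -25436)
(40775 + Z)*(-14564 + 38636) = (40775 - 25436)*(-14564 + 38636) = 15339*24072 = 369240408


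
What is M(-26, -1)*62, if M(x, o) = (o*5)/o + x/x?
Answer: 372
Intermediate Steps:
M(x, o) = 6 (M(x, o) = (5*o)/o + 1 = 5 + 1 = 6)
M(-26, -1)*62 = 6*62 = 372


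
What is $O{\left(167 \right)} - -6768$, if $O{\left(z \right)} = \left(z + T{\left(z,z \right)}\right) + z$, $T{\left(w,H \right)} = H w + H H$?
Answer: $62880$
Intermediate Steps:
$T{\left(w,H \right)} = H^{2} + H w$ ($T{\left(w,H \right)} = H w + H^{2} = H^{2} + H w$)
$O{\left(z \right)} = 2 z + 2 z^{2}$ ($O{\left(z \right)} = \left(z + z \left(z + z\right)\right) + z = \left(z + z 2 z\right) + z = \left(z + 2 z^{2}\right) + z = 2 z + 2 z^{2}$)
$O{\left(167 \right)} - -6768 = 2 \cdot 167 \left(1 + 167\right) - -6768 = 2 \cdot 167 \cdot 168 + 6768 = 56112 + 6768 = 62880$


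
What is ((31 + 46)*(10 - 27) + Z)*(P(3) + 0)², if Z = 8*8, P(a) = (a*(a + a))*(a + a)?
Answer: -14521680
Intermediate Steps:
P(a) = 4*a³ (P(a) = (a*(2*a))*(2*a) = (2*a²)*(2*a) = 4*a³)
Z = 64
((31 + 46)*(10 - 27) + Z)*(P(3) + 0)² = ((31 + 46)*(10 - 27) + 64)*(4*3³ + 0)² = (77*(-17) + 64)*(4*27 + 0)² = (-1309 + 64)*(108 + 0)² = -1245*108² = -1245*11664 = -14521680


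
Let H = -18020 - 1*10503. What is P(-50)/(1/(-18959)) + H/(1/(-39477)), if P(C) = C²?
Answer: 1078604971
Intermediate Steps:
H = -28523 (H = -18020 - 10503 = -28523)
P(-50)/(1/(-18959)) + H/(1/(-39477)) = (-50)²/(1/(-18959)) - 28523/(1/(-39477)) = 2500/(-1/18959) - 28523/(-1/39477) = 2500*(-18959) - 28523*(-39477) = -47397500 + 1126002471 = 1078604971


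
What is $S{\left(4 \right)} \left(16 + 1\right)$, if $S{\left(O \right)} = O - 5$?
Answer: $-17$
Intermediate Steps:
$S{\left(O \right)} = -5 + O$
$S{\left(4 \right)} \left(16 + 1\right) = \left(-5 + 4\right) \left(16 + 1\right) = \left(-1\right) 17 = -17$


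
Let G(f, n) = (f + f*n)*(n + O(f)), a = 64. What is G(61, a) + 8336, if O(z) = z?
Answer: 503961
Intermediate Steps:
G(f, n) = (f + n)*(f + f*n) (G(f, n) = (f + f*n)*(n + f) = (f + f*n)*(f + n) = (f + n)*(f + f*n))
G(61, a) + 8336 = 61*(61 + 64 + 64² + 61*64) + 8336 = 61*(61 + 64 + 4096 + 3904) + 8336 = 61*8125 + 8336 = 495625 + 8336 = 503961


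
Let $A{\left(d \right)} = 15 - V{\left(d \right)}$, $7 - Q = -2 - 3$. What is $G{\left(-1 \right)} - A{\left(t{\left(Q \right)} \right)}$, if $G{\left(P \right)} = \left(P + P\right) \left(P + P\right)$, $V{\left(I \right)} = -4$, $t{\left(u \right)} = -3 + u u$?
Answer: $-15$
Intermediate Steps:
$Q = 12$ ($Q = 7 - \left(-2 - 3\right) = 7 - -5 = 7 + 5 = 12$)
$t{\left(u \right)} = -3 + u^{2}$
$G{\left(P \right)} = 4 P^{2}$ ($G{\left(P \right)} = 2 P 2 P = 4 P^{2}$)
$A{\left(d \right)} = 19$ ($A{\left(d \right)} = 15 - -4 = 15 + 4 = 19$)
$G{\left(-1 \right)} - A{\left(t{\left(Q \right)} \right)} = 4 \left(-1\right)^{2} - 19 = 4 \cdot 1 - 19 = 4 - 19 = -15$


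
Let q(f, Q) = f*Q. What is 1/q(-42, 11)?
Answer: -1/462 ≈ -0.0021645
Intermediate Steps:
q(f, Q) = Q*f
1/q(-42, 11) = 1/(11*(-42)) = 1/(-462) = -1/462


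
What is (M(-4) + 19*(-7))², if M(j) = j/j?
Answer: 17424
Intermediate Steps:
M(j) = 1
(M(-4) + 19*(-7))² = (1 + 19*(-7))² = (1 - 133)² = (-132)² = 17424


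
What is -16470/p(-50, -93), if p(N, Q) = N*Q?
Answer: -549/155 ≈ -3.5419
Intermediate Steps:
-16470/p(-50, -93) = -16470/((-50*(-93))) = -16470/4650 = -16470*1/4650 = -549/155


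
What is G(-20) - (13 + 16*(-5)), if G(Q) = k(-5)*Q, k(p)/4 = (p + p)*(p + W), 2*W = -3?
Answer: -5133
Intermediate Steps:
W = -3/2 (W = (1/2)*(-3) = -3/2 ≈ -1.5000)
k(p) = 8*p*(-3/2 + p) (k(p) = 4*((p + p)*(p - 3/2)) = 4*((2*p)*(-3/2 + p)) = 4*(2*p*(-3/2 + p)) = 8*p*(-3/2 + p))
G(Q) = 260*Q (G(Q) = (4*(-5)*(-3 + 2*(-5)))*Q = (4*(-5)*(-3 - 10))*Q = (4*(-5)*(-13))*Q = 260*Q)
G(-20) - (13 + 16*(-5)) = 260*(-20) - (13 + 16*(-5)) = -5200 - (13 - 80) = -5200 - 1*(-67) = -5200 + 67 = -5133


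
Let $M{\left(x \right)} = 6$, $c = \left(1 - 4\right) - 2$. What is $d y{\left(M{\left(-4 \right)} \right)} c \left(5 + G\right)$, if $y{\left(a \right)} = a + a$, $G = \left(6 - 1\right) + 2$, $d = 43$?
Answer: $-30960$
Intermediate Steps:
$G = 7$ ($G = 5 + 2 = 7$)
$c = -5$ ($c = -3 - 2 = -5$)
$y{\left(a \right)} = 2 a$
$d y{\left(M{\left(-4 \right)} \right)} c \left(5 + G\right) = 43 \cdot 2 \cdot 6 \left(- 5 \left(5 + 7\right)\right) = 43 \cdot 12 \left(\left(-5\right) 12\right) = 516 \left(-60\right) = -30960$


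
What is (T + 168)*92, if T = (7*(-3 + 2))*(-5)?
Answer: 18676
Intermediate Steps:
T = 35 (T = (7*(-1))*(-5) = -7*(-5) = 35)
(T + 168)*92 = (35 + 168)*92 = 203*92 = 18676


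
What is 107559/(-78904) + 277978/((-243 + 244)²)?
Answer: 21933468553/78904 ≈ 2.7798e+5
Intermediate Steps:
107559/(-78904) + 277978/((-243 + 244)²) = 107559*(-1/78904) + 277978/(1²) = -107559/78904 + 277978/1 = -107559/78904 + 277978*1 = -107559/78904 + 277978 = 21933468553/78904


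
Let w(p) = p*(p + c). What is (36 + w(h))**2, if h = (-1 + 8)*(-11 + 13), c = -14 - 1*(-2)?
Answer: 4096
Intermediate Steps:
c = -12 (c = -14 + 2 = -12)
h = 14 (h = 7*2 = 14)
w(p) = p*(-12 + p) (w(p) = p*(p - 12) = p*(-12 + p))
(36 + w(h))**2 = (36 + 14*(-12 + 14))**2 = (36 + 14*2)**2 = (36 + 28)**2 = 64**2 = 4096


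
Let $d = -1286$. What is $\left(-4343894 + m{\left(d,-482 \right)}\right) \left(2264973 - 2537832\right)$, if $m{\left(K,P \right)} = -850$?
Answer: $1185502503096$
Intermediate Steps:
$\left(-4343894 + m{\left(d,-482 \right)}\right) \left(2264973 - 2537832\right) = \left(-4343894 - 850\right) \left(2264973 - 2537832\right) = \left(-4344744\right) \left(-272859\right) = 1185502503096$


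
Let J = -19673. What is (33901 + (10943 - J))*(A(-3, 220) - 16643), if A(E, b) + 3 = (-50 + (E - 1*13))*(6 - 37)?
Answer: -941948200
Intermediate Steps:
A(E, b) = 1950 - 31*E (A(E, b) = -3 + (-50 + (E - 1*13))*(6 - 37) = -3 + (-50 + (E - 13))*(-31) = -3 + (-50 + (-13 + E))*(-31) = -3 + (-63 + E)*(-31) = -3 + (1953 - 31*E) = 1950 - 31*E)
(33901 + (10943 - J))*(A(-3, 220) - 16643) = (33901 + (10943 - 1*(-19673)))*((1950 - 31*(-3)) - 16643) = (33901 + (10943 + 19673))*((1950 + 93) - 16643) = (33901 + 30616)*(2043 - 16643) = 64517*(-14600) = -941948200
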